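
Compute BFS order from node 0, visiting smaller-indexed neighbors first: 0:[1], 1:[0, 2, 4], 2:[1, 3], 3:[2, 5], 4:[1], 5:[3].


BFS queue: start with [0]
Visit order: [0, 1, 2, 4, 3, 5]


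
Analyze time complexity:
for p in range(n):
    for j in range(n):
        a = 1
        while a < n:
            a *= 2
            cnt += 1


Per nesting level: O(n) * O(n) * O(log n) = O(n^2 log n)
Complexity: O(n^2 log n)


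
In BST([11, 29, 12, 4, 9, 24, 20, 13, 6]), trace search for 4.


BST root = 11
Search for 4: compare at each node
Path: [11, 4]


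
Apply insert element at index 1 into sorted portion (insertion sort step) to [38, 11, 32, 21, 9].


After one pass: [11, 38, 32, 21, 9]


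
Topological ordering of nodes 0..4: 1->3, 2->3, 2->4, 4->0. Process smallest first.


Kahn's algorithm, process smallest node first
Order: [1, 2, 3, 4, 0]


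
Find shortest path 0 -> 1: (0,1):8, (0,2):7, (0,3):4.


Dijkstra from 0:
Distances: {0: 0, 1: 8, 2: 7, 3: 4}
Shortest distance to 1 = 8, path = [0, 1]


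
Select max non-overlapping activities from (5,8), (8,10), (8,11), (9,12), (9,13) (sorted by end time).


Greedy: pick earliest-ending, then skip overlaps.
Selected (2 activities): [(5, 8), (8, 10)]


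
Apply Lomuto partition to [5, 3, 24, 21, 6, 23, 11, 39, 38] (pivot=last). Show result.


Elements <= 38 go left of pivot.
Result: [5, 3, 24, 21, 6, 23, 11, 38, 39], pivot at index 7


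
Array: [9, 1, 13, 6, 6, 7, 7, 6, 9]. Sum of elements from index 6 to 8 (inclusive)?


Prefix sums: [0, 9, 10, 23, 29, 35, 42, 49, 55, 64]
Sum[6..8] = prefix[9] - prefix[6] = 64 - 42 = 22


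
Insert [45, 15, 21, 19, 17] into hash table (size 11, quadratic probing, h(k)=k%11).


Insertions: 45->slot 1; 15->slot 4; 21->slot 10; 19->slot 8; 17->slot 6
Table: [None, 45, None, None, 15, None, 17, None, 19, None, 21]


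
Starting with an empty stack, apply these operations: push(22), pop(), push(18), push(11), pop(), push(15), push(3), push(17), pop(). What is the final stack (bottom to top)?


push(22) -> [22]
pop() returns 22 -> []
push(18) -> [18]
push(11) -> [18, 11]
pop() returns 11 -> [18]
push(15) -> [18, 15]
push(3) -> [18, 15, 3]
push(17) -> [18, 15, 3, 17]
pop() returns 17 -> [18, 15, 3]
Final stack (bottom to top): [18, 15, 3]


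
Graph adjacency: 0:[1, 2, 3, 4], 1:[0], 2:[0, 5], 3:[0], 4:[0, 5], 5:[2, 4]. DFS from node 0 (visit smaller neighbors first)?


DFS stack-based: start with [0]
Visit order: [0, 1, 2, 5, 4, 3]


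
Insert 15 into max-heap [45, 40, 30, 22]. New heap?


Append 15: [45, 40, 30, 22, 15]
Bubble up: no swaps needed
Result: [45, 40, 30, 22, 15]


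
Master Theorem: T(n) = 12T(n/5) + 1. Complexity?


a=12, b=5, c=0. log_5(12)=1.544 > c=0. Case 1: O(n^log_b(a)) = O(n^1.544)
Complexity: O(n^1.544)


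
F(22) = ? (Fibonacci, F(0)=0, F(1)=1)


F(n)=F(n-1)+F(n-2)
...F(20)=6765, F(21)=10946, F(22)=17711


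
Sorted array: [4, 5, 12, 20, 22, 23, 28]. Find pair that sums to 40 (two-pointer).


Two pointers: lo=0, hi=6
Found pair: (12, 28) summing to 40


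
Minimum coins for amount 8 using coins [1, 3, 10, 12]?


dp[0]=0; dp[i]=1+min(dp[i-c] for c in coins)
...dp[3]=1, dp[4]=2, dp[5]=3, dp[6]=2, dp[7]=3, dp[8]=4
Minimum coins for 8 = 4


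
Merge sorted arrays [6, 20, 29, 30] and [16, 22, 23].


Compare heads, take smaller each step.
Merged: [6, 16, 20, 22, 23, 29, 30]


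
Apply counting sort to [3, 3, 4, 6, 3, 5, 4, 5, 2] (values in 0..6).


Count array: [0, 0, 1, 3, 2, 2, 1]
Reconstruct: [2, 3, 3, 3, 4, 4, 5, 5, 6]


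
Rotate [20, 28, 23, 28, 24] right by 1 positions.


Right rotate by 1: [24, 20, 28, 23, 28]


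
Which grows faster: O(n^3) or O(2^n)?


cubic grows slower than exponential
O(n^3) is asymptotically smaller; O(2^n) grows faster


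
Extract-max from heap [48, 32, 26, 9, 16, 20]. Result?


Max = 48
Replace root with last, heapify down
Resulting heap: [32, 20, 26, 9, 16]


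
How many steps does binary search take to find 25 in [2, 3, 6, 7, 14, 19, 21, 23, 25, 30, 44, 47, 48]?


Search for 25:
[0,12] mid=6 arr[6]=21
[7,12] mid=9 arr[9]=30
[7,8] mid=7 arr[7]=23
[8,8] mid=8 arr[8]=25
Total: 4 comparisons


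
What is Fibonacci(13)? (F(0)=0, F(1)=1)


F(n)=F(n-1)+F(n-2)
...F(11)=89, F(12)=144, F(13)=233


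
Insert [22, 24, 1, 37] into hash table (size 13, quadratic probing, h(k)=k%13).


Insertions: 22->slot 9; 24->slot 11; 1->slot 1; 37->slot 12
Table: [None, 1, None, None, None, None, None, None, None, 22, None, 24, 37]


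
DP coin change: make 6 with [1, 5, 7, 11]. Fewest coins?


dp[0]=0; dp[i]=1+min(dp[i-c] for c in coins)
...dp[1]=1, dp[2]=2, dp[3]=3, dp[4]=4, dp[5]=1, dp[6]=2
Minimum coins for 6 = 2


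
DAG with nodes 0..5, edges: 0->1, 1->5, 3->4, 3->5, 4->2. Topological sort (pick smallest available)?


Kahn's algorithm, process smallest node first
Order: [0, 1, 3, 4, 2, 5]


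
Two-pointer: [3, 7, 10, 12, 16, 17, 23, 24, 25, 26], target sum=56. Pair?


Two pointers: lo=0, hi=9
No pair sums to 56


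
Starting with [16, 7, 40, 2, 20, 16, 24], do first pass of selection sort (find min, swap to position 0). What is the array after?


After one pass: [2, 7, 40, 16, 20, 16, 24]


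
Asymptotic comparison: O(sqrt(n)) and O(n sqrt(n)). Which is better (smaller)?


sublinear grows slower than n^1.5
O(sqrt(n)) is asymptotically smaller; O(n sqrt(n)) grows faster


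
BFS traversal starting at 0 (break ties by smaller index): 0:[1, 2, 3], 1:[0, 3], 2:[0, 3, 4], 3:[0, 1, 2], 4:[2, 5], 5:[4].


BFS queue: start with [0]
Visit order: [0, 1, 2, 3, 4, 5]


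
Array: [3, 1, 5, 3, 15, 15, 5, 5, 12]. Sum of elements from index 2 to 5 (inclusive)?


Prefix sums: [0, 3, 4, 9, 12, 27, 42, 47, 52, 64]
Sum[2..5] = prefix[6] - prefix[2] = 42 - 4 = 38


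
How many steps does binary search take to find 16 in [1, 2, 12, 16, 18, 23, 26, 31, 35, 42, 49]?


Search for 16:
[0,10] mid=5 arr[5]=23
[0,4] mid=2 arr[2]=12
[3,4] mid=3 arr[3]=16
Total: 3 comparisons


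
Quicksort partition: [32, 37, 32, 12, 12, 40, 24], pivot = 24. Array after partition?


Elements <= 24 go left of pivot.
Result: [12, 12, 24, 32, 37, 40, 32], pivot at index 2


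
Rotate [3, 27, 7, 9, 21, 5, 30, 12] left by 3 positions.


Left rotate by 3: [9, 21, 5, 30, 12, 3, 27, 7]


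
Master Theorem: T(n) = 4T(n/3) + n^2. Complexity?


a=4, b=3, c=2. log_3(4)=1.262 < c=2. Case 3: O(n^c) = O(n^2)
Complexity: O(n^2)


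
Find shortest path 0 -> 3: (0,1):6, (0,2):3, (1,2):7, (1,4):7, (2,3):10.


Dijkstra from 0:
Distances: {0: 0, 1: 6, 2: 3, 3: 13, 4: 13}
Shortest distance to 3 = 13, path = [0, 2, 3]


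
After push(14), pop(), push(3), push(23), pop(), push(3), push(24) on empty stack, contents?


push(14) -> [14]
pop() returns 14 -> []
push(3) -> [3]
push(23) -> [3, 23]
pop() returns 23 -> [3]
push(3) -> [3, 3]
push(24) -> [3, 3, 24]
Final stack (bottom to top): [3, 3, 24]


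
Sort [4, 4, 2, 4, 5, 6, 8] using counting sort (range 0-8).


Count array: [0, 0, 1, 0, 3, 1, 1, 0, 1]
Reconstruct: [2, 4, 4, 4, 5, 6, 8]


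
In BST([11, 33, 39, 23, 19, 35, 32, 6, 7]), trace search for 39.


BST root = 11
Search for 39: compare at each node
Path: [11, 33, 39]


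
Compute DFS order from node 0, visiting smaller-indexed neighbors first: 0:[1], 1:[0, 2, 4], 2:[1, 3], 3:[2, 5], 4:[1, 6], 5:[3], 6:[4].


DFS stack-based: start with [0]
Visit order: [0, 1, 2, 3, 5, 4, 6]


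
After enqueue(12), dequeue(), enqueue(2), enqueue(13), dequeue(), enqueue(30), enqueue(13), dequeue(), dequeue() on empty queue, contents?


enqueue(12) -> [12]
dequeue() returns 12 -> []
enqueue(2) -> [2]
enqueue(13) -> [2, 13]
dequeue() returns 2 -> [13]
enqueue(30) -> [13, 30]
enqueue(13) -> [13, 30, 13]
dequeue() returns 13 -> [30, 13]
dequeue() returns 30 -> [13]
Final queue (front to back): [13]


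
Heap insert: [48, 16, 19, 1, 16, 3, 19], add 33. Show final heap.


Append 33: [48, 16, 19, 1, 16, 3, 19, 33]
Bubble up: swap idx 7(33) with idx 3(1); swap idx 3(33) with idx 1(16)
Result: [48, 33, 19, 16, 16, 3, 19, 1]


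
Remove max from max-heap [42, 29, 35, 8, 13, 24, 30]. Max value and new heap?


Max = 42
Replace root with last, heapify down
Resulting heap: [35, 29, 30, 8, 13, 24]


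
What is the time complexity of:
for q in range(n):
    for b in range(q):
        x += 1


Per nesting level: O(n) * O(n) [triangular over q] = O(n^2)
Complexity: O(n^2)


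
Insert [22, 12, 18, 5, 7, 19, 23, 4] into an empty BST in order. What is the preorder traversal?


Root = 22; build tree by BST insertion.
Preorder traversal: [22, 12, 5, 4, 7, 18, 19, 23]


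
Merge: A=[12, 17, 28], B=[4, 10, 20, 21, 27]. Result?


Compare heads, take smaller each step.
Merged: [4, 10, 12, 17, 20, 21, 27, 28]


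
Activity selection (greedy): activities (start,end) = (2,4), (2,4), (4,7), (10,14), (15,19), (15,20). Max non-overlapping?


Greedy: pick earliest-ending, then skip overlaps.
Selected (4 activities): [(2, 4), (4, 7), (10, 14), (15, 19)]


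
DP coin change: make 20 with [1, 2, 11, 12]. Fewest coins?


dp[0]=0; dp[i]=1+min(dp[i-c] for c in coins)
...dp[15]=3, dp[16]=3, dp[17]=4, dp[18]=4, dp[19]=5, dp[20]=5
Minimum coins for 20 = 5


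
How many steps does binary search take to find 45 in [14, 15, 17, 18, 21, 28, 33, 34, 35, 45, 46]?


Search for 45:
[0,10] mid=5 arr[5]=28
[6,10] mid=8 arr[8]=35
[9,10] mid=9 arr[9]=45
Total: 3 comparisons


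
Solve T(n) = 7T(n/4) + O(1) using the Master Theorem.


a=7, b=4, c=0. log_4(7)=1.404 > c=0. Case 1: O(n^log_b(a)) = O(n^1.404)
Complexity: O(n^1.404)


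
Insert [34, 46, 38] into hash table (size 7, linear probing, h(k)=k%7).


Insertions: 34->slot 6; 46->slot 4; 38->slot 3
Table: [None, None, None, 38, 46, None, 34]


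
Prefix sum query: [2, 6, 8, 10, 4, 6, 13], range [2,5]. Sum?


Prefix sums: [0, 2, 8, 16, 26, 30, 36, 49]
Sum[2..5] = prefix[6] - prefix[2] = 36 - 8 = 28


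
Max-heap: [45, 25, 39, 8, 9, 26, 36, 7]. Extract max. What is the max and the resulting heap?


Max = 45
Replace root with last, heapify down
Resulting heap: [39, 25, 36, 8, 9, 26, 7]


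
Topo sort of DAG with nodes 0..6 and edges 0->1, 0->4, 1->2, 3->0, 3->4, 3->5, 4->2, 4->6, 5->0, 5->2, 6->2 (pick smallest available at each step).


Kahn's algorithm, process smallest node first
Order: [3, 5, 0, 1, 4, 6, 2]


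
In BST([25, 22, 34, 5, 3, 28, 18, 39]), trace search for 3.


BST root = 25
Search for 3: compare at each node
Path: [25, 22, 5, 3]


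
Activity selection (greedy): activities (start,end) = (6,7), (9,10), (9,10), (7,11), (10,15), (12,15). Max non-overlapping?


Greedy: pick earliest-ending, then skip overlaps.
Selected (3 activities): [(6, 7), (9, 10), (10, 15)]


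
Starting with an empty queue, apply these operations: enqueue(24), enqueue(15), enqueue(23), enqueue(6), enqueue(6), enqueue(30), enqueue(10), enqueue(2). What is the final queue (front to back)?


enqueue(24) -> [24]
enqueue(15) -> [24, 15]
enqueue(23) -> [24, 15, 23]
enqueue(6) -> [24, 15, 23, 6]
enqueue(6) -> [24, 15, 23, 6, 6]
enqueue(30) -> [24, 15, 23, 6, 6, 30]
enqueue(10) -> [24, 15, 23, 6, 6, 30, 10]
enqueue(2) -> [24, 15, 23, 6, 6, 30, 10, 2]
Final queue (front to back): [24, 15, 23, 6, 6, 30, 10, 2]


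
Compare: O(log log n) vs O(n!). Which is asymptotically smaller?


double-logarithmic grows slower than factorial
O(log log n) is asymptotically smaller; O(n!) grows faster


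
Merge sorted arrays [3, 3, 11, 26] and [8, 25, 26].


Compare heads, take smaller each step.
Merged: [3, 3, 8, 11, 25, 26, 26]


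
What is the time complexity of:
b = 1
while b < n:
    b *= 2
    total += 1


Per nesting level: O(log n) = O(log n)
Complexity: O(log n)


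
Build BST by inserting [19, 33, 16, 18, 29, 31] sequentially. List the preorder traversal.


Root = 19; build tree by BST insertion.
Preorder traversal: [19, 16, 18, 33, 29, 31]


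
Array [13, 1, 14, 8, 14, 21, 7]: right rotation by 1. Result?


Right rotate by 1: [7, 13, 1, 14, 8, 14, 21]


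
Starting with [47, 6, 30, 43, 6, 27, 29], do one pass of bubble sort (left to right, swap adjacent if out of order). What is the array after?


After one pass: [6, 30, 43, 6, 27, 29, 47]


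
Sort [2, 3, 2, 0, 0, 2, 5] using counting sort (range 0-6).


Count array: [2, 0, 3, 1, 0, 1, 0]
Reconstruct: [0, 0, 2, 2, 2, 3, 5]


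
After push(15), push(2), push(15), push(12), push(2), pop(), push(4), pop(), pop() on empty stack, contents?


push(15) -> [15]
push(2) -> [15, 2]
push(15) -> [15, 2, 15]
push(12) -> [15, 2, 15, 12]
push(2) -> [15, 2, 15, 12, 2]
pop() returns 2 -> [15, 2, 15, 12]
push(4) -> [15, 2, 15, 12, 4]
pop() returns 4 -> [15, 2, 15, 12]
pop() returns 12 -> [15, 2, 15]
Final stack (bottom to top): [15, 2, 15]


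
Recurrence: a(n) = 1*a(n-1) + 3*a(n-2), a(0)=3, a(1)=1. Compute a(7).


Build bottom-up:
...a(5)=82, a(6)=211, a(7)=1*211+3*82=457


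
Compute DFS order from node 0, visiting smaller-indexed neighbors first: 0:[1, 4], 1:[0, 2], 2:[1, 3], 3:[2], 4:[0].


DFS stack-based: start with [0]
Visit order: [0, 1, 2, 3, 4]


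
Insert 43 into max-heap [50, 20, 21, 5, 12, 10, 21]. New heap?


Append 43: [50, 20, 21, 5, 12, 10, 21, 43]
Bubble up: swap idx 7(43) with idx 3(5); swap idx 3(43) with idx 1(20)
Result: [50, 43, 21, 20, 12, 10, 21, 5]


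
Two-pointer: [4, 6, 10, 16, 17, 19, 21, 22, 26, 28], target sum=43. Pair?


Two pointers: lo=0, hi=9
Found pair: (17, 26) summing to 43


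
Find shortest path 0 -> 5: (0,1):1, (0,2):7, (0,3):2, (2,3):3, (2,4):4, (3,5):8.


Dijkstra from 0:
Distances: {0: 0, 1: 1, 2: 5, 3: 2, 4: 9, 5: 10}
Shortest distance to 5 = 10, path = [0, 3, 5]


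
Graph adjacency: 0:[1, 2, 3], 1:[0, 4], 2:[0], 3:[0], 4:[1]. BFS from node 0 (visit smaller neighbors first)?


BFS queue: start with [0]
Visit order: [0, 1, 2, 3, 4]


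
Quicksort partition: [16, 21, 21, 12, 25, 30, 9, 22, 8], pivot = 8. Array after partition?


Elements <= 8 go left of pivot.
Result: [8, 21, 21, 12, 25, 30, 9, 22, 16], pivot at index 0


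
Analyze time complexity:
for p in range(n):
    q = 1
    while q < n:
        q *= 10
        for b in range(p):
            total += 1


Per nesting level: O(n) * O(log n) * O(n) [triangular over p] = O(n^2 log n)
Complexity: O(n^2 log n)


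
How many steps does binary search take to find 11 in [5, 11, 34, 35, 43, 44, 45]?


Search for 11:
[0,6] mid=3 arr[3]=35
[0,2] mid=1 arr[1]=11
Total: 2 comparisons


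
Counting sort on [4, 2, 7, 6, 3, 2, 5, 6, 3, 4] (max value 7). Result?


Count array: [0, 0, 2, 2, 2, 1, 2, 1]
Reconstruct: [2, 2, 3, 3, 4, 4, 5, 6, 6, 7]


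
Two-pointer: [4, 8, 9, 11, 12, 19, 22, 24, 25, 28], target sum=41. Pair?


Two pointers: lo=0, hi=9
Found pair: (19, 22) summing to 41


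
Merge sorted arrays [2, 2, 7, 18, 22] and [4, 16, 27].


Compare heads, take smaller each step.
Merged: [2, 2, 4, 7, 16, 18, 22, 27]


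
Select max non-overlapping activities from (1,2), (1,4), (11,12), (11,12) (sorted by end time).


Greedy: pick earliest-ending, then skip overlaps.
Selected (2 activities): [(1, 2), (11, 12)]


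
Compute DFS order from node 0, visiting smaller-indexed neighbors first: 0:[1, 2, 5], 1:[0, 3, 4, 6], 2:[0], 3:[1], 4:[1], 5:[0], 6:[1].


DFS stack-based: start with [0]
Visit order: [0, 1, 3, 4, 6, 2, 5]


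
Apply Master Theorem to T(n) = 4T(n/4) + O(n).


a=4, b=4, c=1. log_4(4)=1 = c=1. Case 2: O(n^c log n) = O(n log n)
Complexity: O(n log n)


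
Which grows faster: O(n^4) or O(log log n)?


double-logarithmic grows slower than quartic
O(log log n) is asymptotically smaller; O(n^4) grows faster


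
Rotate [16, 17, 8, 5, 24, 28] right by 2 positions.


Right rotate by 2: [24, 28, 16, 17, 8, 5]


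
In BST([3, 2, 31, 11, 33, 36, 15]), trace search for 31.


BST root = 3
Search for 31: compare at each node
Path: [3, 31]


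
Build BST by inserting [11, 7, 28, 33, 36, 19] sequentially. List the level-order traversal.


Root = 11; build tree by BST insertion.
Level-Order traversal: [11, 7, 28, 19, 33, 36]


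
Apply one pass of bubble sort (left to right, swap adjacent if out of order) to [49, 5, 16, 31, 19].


After one pass: [5, 16, 31, 19, 49]


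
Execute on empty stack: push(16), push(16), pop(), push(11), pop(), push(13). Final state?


push(16) -> [16]
push(16) -> [16, 16]
pop() returns 16 -> [16]
push(11) -> [16, 11]
pop() returns 11 -> [16]
push(13) -> [16, 13]
Final stack (bottom to top): [16, 13]


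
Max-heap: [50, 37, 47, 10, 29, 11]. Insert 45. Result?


Append 45: [50, 37, 47, 10, 29, 11, 45]
Bubble up: no swaps needed
Result: [50, 37, 47, 10, 29, 11, 45]


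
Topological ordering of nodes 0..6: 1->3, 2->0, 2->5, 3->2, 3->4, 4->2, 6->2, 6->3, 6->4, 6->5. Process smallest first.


Kahn's algorithm, process smallest node first
Order: [1, 6, 3, 4, 2, 0, 5]


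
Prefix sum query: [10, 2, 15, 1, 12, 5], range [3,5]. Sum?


Prefix sums: [0, 10, 12, 27, 28, 40, 45]
Sum[3..5] = prefix[6] - prefix[3] = 45 - 27 = 18


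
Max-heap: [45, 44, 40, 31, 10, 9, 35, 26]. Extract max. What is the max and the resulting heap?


Max = 45
Replace root with last, heapify down
Resulting heap: [44, 31, 40, 26, 10, 9, 35]


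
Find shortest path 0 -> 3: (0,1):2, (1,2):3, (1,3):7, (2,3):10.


Dijkstra from 0:
Distances: {0: 0, 1: 2, 2: 5, 3: 9}
Shortest distance to 3 = 9, path = [0, 1, 3]


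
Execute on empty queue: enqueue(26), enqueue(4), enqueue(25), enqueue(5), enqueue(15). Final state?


enqueue(26) -> [26]
enqueue(4) -> [26, 4]
enqueue(25) -> [26, 4, 25]
enqueue(5) -> [26, 4, 25, 5]
enqueue(15) -> [26, 4, 25, 5, 15]
Final queue (front to back): [26, 4, 25, 5, 15]


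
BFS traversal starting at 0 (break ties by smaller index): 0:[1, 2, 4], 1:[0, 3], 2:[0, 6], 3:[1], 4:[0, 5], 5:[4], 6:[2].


BFS queue: start with [0]
Visit order: [0, 1, 2, 4, 3, 6, 5]


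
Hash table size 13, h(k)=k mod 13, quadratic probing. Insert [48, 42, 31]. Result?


Insertions: 48->slot 9; 42->slot 3; 31->slot 5
Table: [None, None, None, 42, None, 31, None, None, None, 48, None, None, None]


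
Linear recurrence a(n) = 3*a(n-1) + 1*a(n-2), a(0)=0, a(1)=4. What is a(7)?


Build bottom-up:
...a(5)=436, a(6)=1440, a(7)=3*1440+1*436=4756


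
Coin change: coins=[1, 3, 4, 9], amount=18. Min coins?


dp[0]=0; dp[i]=1+min(dp[i-c] for c in coins)
...dp[13]=2, dp[14]=3, dp[15]=3, dp[16]=3, dp[17]=3, dp[18]=2
Minimum coins for 18 = 2


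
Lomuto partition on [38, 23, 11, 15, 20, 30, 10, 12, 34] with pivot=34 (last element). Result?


Elements <= 34 go left of pivot.
Result: [23, 11, 15, 20, 30, 10, 12, 34, 38], pivot at index 7


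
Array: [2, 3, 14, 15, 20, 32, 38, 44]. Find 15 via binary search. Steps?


Search for 15:
[0,7] mid=3 arr[3]=15
Total: 1 comparisons


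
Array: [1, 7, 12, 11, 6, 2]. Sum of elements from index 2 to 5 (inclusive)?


Prefix sums: [0, 1, 8, 20, 31, 37, 39]
Sum[2..5] = prefix[6] - prefix[2] = 39 - 8 = 31


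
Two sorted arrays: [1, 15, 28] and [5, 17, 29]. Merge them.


Compare heads, take smaller each step.
Merged: [1, 5, 15, 17, 28, 29]


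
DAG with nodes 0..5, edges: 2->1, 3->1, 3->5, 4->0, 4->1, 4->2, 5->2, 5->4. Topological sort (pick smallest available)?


Kahn's algorithm, process smallest node first
Order: [3, 5, 4, 0, 2, 1]


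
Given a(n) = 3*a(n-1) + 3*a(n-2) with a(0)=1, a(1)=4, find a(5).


Build bottom-up:
...a(3)=57, a(4)=216, a(5)=3*216+3*57=819


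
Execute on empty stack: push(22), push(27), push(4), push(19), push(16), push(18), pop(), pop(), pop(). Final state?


push(22) -> [22]
push(27) -> [22, 27]
push(4) -> [22, 27, 4]
push(19) -> [22, 27, 4, 19]
push(16) -> [22, 27, 4, 19, 16]
push(18) -> [22, 27, 4, 19, 16, 18]
pop() returns 18 -> [22, 27, 4, 19, 16]
pop() returns 16 -> [22, 27, 4, 19]
pop() returns 19 -> [22, 27, 4]
Final stack (bottom to top): [22, 27, 4]


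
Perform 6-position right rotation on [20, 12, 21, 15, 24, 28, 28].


Right rotate by 6: [12, 21, 15, 24, 28, 28, 20]


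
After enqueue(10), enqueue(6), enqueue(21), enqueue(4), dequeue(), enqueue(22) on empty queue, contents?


enqueue(10) -> [10]
enqueue(6) -> [10, 6]
enqueue(21) -> [10, 6, 21]
enqueue(4) -> [10, 6, 21, 4]
dequeue() returns 10 -> [6, 21, 4]
enqueue(22) -> [6, 21, 4, 22]
Final queue (front to back): [6, 21, 4, 22]


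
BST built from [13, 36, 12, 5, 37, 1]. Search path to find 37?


BST root = 13
Search for 37: compare at each node
Path: [13, 36, 37]


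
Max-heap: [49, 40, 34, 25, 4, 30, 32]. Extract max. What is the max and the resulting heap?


Max = 49
Replace root with last, heapify down
Resulting heap: [40, 32, 34, 25, 4, 30]


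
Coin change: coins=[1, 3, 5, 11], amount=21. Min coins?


dp[0]=0; dp[i]=1+min(dp[i-c] for c in coins)
...dp[16]=2, dp[17]=3, dp[18]=4, dp[19]=3, dp[20]=4, dp[21]=3
Minimum coins for 21 = 3


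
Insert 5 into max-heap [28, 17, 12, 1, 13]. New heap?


Append 5: [28, 17, 12, 1, 13, 5]
Bubble up: no swaps needed
Result: [28, 17, 12, 1, 13, 5]


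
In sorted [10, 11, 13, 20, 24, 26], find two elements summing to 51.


Two pointers: lo=0, hi=5
No pair sums to 51


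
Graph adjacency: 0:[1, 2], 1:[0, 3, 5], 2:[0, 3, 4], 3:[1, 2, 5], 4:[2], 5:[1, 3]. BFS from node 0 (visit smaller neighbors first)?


BFS queue: start with [0]
Visit order: [0, 1, 2, 3, 5, 4]


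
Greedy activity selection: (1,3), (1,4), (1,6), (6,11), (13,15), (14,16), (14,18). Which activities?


Greedy: pick earliest-ending, then skip overlaps.
Selected (3 activities): [(1, 3), (6, 11), (13, 15)]


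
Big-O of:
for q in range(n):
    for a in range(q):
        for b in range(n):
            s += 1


Per nesting level: O(n) * O(n) [triangular over q] * O(n) = O(n^3)
Complexity: O(n^3)


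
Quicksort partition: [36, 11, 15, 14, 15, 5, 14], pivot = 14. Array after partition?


Elements <= 14 go left of pivot.
Result: [11, 14, 5, 14, 15, 15, 36], pivot at index 3


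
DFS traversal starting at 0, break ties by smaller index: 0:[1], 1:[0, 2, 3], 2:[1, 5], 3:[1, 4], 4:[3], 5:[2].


DFS stack-based: start with [0]
Visit order: [0, 1, 2, 5, 3, 4]


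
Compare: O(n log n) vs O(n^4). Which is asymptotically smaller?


linearithmic grows slower than quartic
O(n log n) is asymptotically smaller; O(n^4) grows faster


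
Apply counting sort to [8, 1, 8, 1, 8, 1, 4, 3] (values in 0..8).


Count array: [0, 3, 0, 1, 1, 0, 0, 0, 3]
Reconstruct: [1, 1, 1, 3, 4, 8, 8, 8]


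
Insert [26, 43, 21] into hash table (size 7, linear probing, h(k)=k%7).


Insertions: 26->slot 5; 43->slot 1; 21->slot 0
Table: [21, 43, None, None, None, 26, None]


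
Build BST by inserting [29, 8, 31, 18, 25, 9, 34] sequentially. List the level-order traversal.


Root = 29; build tree by BST insertion.
Level-Order traversal: [29, 8, 31, 18, 34, 9, 25]


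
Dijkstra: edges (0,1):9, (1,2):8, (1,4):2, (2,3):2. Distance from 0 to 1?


Dijkstra from 0:
Distances: {0: 0, 1: 9, 2: 17, 3: 19, 4: 11}
Shortest distance to 1 = 9, path = [0, 1]


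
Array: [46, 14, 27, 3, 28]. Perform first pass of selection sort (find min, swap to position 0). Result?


After one pass: [3, 14, 27, 46, 28]


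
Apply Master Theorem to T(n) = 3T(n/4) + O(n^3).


a=3, b=4, c=3. log_4(3)=0.792 < c=3. Case 3: O(n^c) = O(n^3)
Complexity: O(n^3)


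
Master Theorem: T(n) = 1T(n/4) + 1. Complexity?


a=1, b=4, c=0. log_4(1)=0 = c=0. Case 2: O(n^c log n) = O(log n)
Complexity: O(log n)


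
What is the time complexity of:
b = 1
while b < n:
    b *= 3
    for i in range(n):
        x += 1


Per nesting level: O(log n) * O(n) = O(n log n)
Complexity: O(n log n)


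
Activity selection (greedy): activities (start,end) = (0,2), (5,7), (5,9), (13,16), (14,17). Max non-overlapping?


Greedy: pick earliest-ending, then skip overlaps.
Selected (3 activities): [(0, 2), (5, 7), (13, 16)]


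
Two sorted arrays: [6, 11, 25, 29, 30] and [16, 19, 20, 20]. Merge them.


Compare heads, take smaller each step.
Merged: [6, 11, 16, 19, 20, 20, 25, 29, 30]


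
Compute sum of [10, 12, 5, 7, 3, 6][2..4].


Prefix sums: [0, 10, 22, 27, 34, 37, 43]
Sum[2..4] = prefix[5] - prefix[2] = 37 - 22 = 15


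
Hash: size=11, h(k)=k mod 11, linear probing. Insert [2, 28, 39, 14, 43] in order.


Insertions: 2->slot 2; 28->slot 6; 39->slot 7; 14->slot 3; 43->slot 10
Table: [None, None, 2, 14, None, None, 28, 39, None, None, 43]


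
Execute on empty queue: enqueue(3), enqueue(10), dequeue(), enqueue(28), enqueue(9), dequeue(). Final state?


enqueue(3) -> [3]
enqueue(10) -> [3, 10]
dequeue() returns 3 -> [10]
enqueue(28) -> [10, 28]
enqueue(9) -> [10, 28, 9]
dequeue() returns 10 -> [28, 9]
Final queue (front to back): [28, 9]


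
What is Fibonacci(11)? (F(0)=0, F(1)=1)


F(n)=F(n-1)+F(n-2)
...F(9)=34, F(10)=55, F(11)=89


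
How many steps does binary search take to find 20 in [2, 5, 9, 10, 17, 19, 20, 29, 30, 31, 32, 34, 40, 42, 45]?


Search for 20:
[0,14] mid=7 arr[7]=29
[0,6] mid=3 arr[3]=10
[4,6] mid=5 arr[5]=19
[6,6] mid=6 arr[6]=20
Total: 4 comparisons


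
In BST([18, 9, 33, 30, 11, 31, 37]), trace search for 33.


BST root = 18
Search for 33: compare at each node
Path: [18, 33]


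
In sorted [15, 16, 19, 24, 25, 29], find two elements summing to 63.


Two pointers: lo=0, hi=5
No pair sums to 63


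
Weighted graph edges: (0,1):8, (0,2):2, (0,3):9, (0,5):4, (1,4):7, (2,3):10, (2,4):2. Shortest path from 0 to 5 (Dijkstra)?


Dijkstra from 0:
Distances: {0: 0, 1: 8, 2: 2, 3: 9, 4: 4, 5: 4}
Shortest distance to 5 = 4, path = [0, 5]


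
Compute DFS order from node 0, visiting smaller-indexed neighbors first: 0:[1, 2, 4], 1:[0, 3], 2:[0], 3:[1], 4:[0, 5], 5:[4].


DFS stack-based: start with [0]
Visit order: [0, 1, 3, 2, 4, 5]


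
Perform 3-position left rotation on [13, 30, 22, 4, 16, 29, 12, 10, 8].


Left rotate by 3: [4, 16, 29, 12, 10, 8, 13, 30, 22]


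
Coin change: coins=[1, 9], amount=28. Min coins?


dp[0]=0; dp[i]=1+min(dp[i-c] for c in coins)
...dp[23]=7, dp[24]=8, dp[25]=9, dp[26]=10, dp[27]=3, dp[28]=4
Minimum coins for 28 = 4


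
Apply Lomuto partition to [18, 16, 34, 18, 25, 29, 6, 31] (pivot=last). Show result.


Elements <= 31 go left of pivot.
Result: [18, 16, 18, 25, 29, 6, 31, 34], pivot at index 6


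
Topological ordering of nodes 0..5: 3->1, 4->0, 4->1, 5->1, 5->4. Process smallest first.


Kahn's algorithm, process smallest node first
Order: [2, 3, 5, 4, 0, 1]


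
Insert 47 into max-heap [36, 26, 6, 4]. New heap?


Append 47: [36, 26, 6, 4, 47]
Bubble up: swap idx 4(47) with idx 1(26); swap idx 1(47) with idx 0(36)
Result: [47, 36, 6, 4, 26]


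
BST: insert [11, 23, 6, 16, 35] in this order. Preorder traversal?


Root = 11; build tree by BST insertion.
Preorder traversal: [11, 6, 23, 16, 35]


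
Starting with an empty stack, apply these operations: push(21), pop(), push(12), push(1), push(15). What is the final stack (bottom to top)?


push(21) -> [21]
pop() returns 21 -> []
push(12) -> [12]
push(1) -> [12, 1]
push(15) -> [12, 1, 15]
Final stack (bottom to top): [12, 1, 15]


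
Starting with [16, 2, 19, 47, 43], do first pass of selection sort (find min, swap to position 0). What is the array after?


After one pass: [2, 16, 19, 47, 43]


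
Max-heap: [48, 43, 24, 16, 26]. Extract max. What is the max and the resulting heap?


Max = 48
Replace root with last, heapify down
Resulting heap: [43, 26, 24, 16]


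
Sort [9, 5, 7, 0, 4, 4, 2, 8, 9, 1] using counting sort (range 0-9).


Count array: [1, 1, 1, 0, 2, 1, 0, 1, 1, 2]
Reconstruct: [0, 1, 2, 4, 4, 5, 7, 8, 9, 9]


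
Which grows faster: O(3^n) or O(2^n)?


exponential grows slower than exponential (base 3)
O(2^n) is asymptotically smaller; O(3^n) grows faster


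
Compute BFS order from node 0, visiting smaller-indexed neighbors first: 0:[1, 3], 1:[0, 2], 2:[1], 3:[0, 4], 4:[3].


BFS queue: start with [0]
Visit order: [0, 1, 3, 2, 4]


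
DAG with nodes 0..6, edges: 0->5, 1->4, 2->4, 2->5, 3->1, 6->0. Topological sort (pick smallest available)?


Kahn's algorithm, process smallest node first
Order: [2, 3, 1, 4, 6, 0, 5]


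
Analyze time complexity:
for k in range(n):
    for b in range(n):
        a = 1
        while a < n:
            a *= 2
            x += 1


Per nesting level: O(n) * O(n) * O(log n) = O(n^2 log n)
Complexity: O(n^2 log n)


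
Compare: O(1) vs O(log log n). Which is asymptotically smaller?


constant grows slower than double-logarithmic
O(1) is asymptotically smaller; O(log log n) grows faster


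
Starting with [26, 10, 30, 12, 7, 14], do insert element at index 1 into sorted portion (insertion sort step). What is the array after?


After one pass: [10, 26, 30, 12, 7, 14]


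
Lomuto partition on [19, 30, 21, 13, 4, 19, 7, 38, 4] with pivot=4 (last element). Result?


Elements <= 4 go left of pivot.
Result: [4, 4, 21, 13, 19, 19, 7, 38, 30], pivot at index 1


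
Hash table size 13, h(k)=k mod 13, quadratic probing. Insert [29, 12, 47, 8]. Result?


Insertions: 29->slot 3; 12->slot 12; 47->slot 8; 8->slot 9
Table: [None, None, None, 29, None, None, None, None, 47, 8, None, None, 12]


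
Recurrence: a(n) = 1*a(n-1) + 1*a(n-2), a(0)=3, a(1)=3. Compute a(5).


Build bottom-up:
...a(3)=9, a(4)=15, a(5)=1*15+1*9=24


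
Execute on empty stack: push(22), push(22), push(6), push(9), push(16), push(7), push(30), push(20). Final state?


push(22) -> [22]
push(22) -> [22, 22]
push(6) -> [22, 22, 6]
push(9) -> [22, 22, 6, 9]
push(16) -> [22, 22, 6, 9, 16]
push(7) -> [22, 22, 6, 9, 16, 7]
push(30) -> [22, 22, 6, 9, 16, 7, 30]
push(20) -> [22, 22, 6, 9, 16, 7, 30, 20]
Final stack (bottom to top): [22, 22, 6, 9, 16, 7, 30, 20]


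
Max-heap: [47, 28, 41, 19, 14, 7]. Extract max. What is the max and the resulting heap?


Max = 47
Replace root with last, heapify down
Resulting heap: [41, 28, 7, 19, 14]


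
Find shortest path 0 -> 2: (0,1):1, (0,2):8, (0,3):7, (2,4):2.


Dijkstra from 0:
Distances: {0: 0, 1: 1, 2: 8, 3: 7, 4: 10}
Shortest distance to 2 = 8, path = [0, 2]


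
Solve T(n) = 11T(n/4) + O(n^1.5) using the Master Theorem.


a=11, b=4, c=1.5. log_4(11)=1.730 > c=1.5. Case 1: O(n^log_b(a)) = O(n^1.730)
Complexity: O(n^1.730)


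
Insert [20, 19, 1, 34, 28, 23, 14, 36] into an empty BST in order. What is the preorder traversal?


Root = 20; build tree by BST insertion.
Preorder traversal: [20, 19, 1, 14, 34, 28, 23, 36]


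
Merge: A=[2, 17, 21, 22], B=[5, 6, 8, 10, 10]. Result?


Compare heads, take smaller each step.
Merged: [2, 5, 6, 8, 10, 10, 17, 21, 22]


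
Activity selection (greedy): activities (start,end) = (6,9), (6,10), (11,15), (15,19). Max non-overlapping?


Greedy: pick earliest-ending, then skip overlaps.
Selected (3 activities): [(6, 9), (11, 15), (15, 19)]


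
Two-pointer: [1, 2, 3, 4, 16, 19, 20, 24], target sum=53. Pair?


Two pointers: lo=0, hi=7
No pair sums to 53


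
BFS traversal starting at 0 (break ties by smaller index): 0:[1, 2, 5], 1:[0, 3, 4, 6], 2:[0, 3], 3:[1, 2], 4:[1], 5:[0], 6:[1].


BFS queue: start with [0]
Visit order: [0, 1, 2, 5, 3, 4, 6]


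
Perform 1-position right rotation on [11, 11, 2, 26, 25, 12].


Right rotate by 1: [12, 11, 11, 2, 26, 25]


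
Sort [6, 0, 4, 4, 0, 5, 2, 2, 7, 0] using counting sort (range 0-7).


Count array: [3, 0, 2, 0, 2, 1, 1, 1]
Reconstruct: [0, 0, 0, 2, 2, 4, 4, 5, 6, 7]


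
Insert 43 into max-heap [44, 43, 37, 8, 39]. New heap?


Append 43: [44, 43, 37, 8, 39, 43]
Bubble up: swap idx 5(43) with idx 2(37)
Result: [44, 43, 43, 8, 39, 37]


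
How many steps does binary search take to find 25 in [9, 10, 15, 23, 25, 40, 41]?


Search for 25:
[0,6] mid=3 arr[3]=23
[4,6] mid=5 arr[5]=40
[4,4] mid=4 arr[4]=25
Total: 3 comparisons


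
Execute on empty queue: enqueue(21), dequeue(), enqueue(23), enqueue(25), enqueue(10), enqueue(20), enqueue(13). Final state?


enqueue(21) -> [21]
dequeue() returns 21 -> []
enqueue(23) -> [23]
enqueue(25) -> [23, 25]
enqueue(10) -> [23, 25, 10]
enqueue(20) -> [23, 25, 10, 20]
enqueue(13) -> [23, 25, 10, 20, 13]
Final queue (front to back): [23, 25, 10, 20, 13]


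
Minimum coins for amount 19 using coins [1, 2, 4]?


dp[0]=0; dp[i]=1+min(dp[i-c] for c in coins)
...dp[14]=4, dp[15]=5, dp[16]=4, dp[17]=5, dp[18]=5, dp[19]=6
Minimum coins for 19 = 6


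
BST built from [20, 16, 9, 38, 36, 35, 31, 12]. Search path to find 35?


BST root = 20
Search for 35: compare at each node
Path: [20, 38, 36, 35]


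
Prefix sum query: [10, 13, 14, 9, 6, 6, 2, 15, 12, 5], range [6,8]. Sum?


Prefix sums: [0, 10, 23, 37, 46, 52, 58, 60, 75, 87, 92]
Sum[6..8] = prefix[9] - prefix[6] = 87 - 58 = 29


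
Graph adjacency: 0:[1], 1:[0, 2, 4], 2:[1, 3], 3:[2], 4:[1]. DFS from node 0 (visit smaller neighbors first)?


DFS stack-based: start with [0]
Visit order: [0, 1, 2, 3, 4]


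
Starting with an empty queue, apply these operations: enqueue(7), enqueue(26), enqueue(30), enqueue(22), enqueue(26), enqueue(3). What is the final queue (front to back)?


enqueue(7) -> [7]
enqueue(26) -> [7, 26]
enqueue(30) -> [7, 26, 30]
enqueue(22) -> [7, 26, 30, 22]
enqueue(26) -> [7, 26, 30, 22, 26]
enqueue(3) -> [7, 26, 30, 22, 26, 3]
Final queue (front to back): [7, 26, 30, 22, 26, 3]


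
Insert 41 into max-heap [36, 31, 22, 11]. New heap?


Append 41: [36, 31, 22, 11, 41]
Bubble up: swap idx 4(41) with idx 1(31); swap idx 1(41) with idx 0(36)
Result: [41, 36, 22, 11, 31]


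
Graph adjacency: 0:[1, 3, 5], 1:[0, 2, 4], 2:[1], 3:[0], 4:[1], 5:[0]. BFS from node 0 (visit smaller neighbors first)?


BFS queue: start with [0]
Visit order: [0, 1, 3, 5, 2, 4]


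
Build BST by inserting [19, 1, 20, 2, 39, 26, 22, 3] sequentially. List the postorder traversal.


Root = 19; build tree by BST insertion.
Postorder traversal: [3, 2, 1, 22, 26, 39, 20, 19]


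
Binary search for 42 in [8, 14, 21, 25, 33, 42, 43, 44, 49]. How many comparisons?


Search for 42:
[0,8] mid=4 arr[4]=33
[5,8] mid=6 arr[6]=43
[5,5] mid=5 arr[5]=42
Total: 3 comparisons


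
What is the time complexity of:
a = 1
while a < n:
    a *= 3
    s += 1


Per nesting level: O(log n) = O(log n)
Complexity: O(log n)


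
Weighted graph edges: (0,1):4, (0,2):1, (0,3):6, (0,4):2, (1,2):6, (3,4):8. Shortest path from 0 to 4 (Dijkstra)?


Dijkstra from 0:
Distances: {0: 0, 1: 4, 2: 1, 3: 6, 4: 2}
Shortest distance to 4 = 2, path = [0, 4]


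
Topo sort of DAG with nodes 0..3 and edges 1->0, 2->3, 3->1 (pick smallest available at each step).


Kahn's algorithm, process smallest node first
Order: [2, 3, 1, 0]


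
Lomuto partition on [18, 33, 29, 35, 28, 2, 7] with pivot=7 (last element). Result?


Elements <= 7 go left of pivot.
Result: [2, 7, 29, 35, 28, 18, 33], pivot at index 1


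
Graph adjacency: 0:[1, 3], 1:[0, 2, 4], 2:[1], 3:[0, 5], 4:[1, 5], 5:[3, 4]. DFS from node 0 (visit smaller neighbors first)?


DFS stack-based: start with [0]
Visit order: [0, 1, 2, 4, 5, 3]


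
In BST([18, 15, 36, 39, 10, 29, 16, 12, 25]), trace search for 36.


BST root = 18
Search for 36: compare at each node
Path: [18, 36]


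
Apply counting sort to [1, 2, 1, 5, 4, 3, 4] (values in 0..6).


Count array: [0, 2, 1, 1, 2, 1, 0]
Reconstruct: [1, 1, 2, 3, 4, 4, 5]


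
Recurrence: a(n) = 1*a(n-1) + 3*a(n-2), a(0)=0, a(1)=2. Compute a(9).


Build bottom-up:
...a(7)=194, a(8)=434, a(9)=1*434+3*194=1016


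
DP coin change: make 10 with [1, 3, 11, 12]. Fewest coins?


dp[0]=0; dp[i]=1+min(dp[i-c] for c in coins)
...dp[5]=3, dp[6]=2, dp[7]=3, dp[8]=4, dp[9]=3, dp[10]=4
Minimum coins for 10 = 4


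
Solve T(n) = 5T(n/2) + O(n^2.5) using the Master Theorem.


a=5, b=2, c=2.5. log_2(5)=2.322 < c=2.5. Case 3: O(n^c) = O(n^2.500)
Complexity: O(n^2.500)


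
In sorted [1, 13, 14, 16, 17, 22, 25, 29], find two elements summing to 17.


Two pointers: lo=0, hi=7
Found pair: (1, 16) summing to 17


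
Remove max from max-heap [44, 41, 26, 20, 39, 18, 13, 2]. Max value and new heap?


Max = 44
Replace root with last, heapify down
Resulting heap: [41, 39, 26, 20, 2, 18, 13]


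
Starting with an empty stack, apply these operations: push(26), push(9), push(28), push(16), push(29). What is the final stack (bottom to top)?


push(26) -> [26]
push(9) -> [26, 9]
push(28) -> [26, 9, 28]
push(16) -> [26, 9, 28, 16]
push(29) -> [26, 9, 28, 16, 29]
Final stack (bottom to top): [26, 9, 28, 16, 29]


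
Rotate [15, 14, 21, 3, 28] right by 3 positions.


Right rotate by 3: [21, 3, 28, 15, 14]


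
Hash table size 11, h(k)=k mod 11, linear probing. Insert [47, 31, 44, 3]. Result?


Insertions: 47->slot 3; 31->slot 9; 44->slot 0; 3->slot 4
Table: [44, None, None, 47, 3, None, None, None, None, 31, None]


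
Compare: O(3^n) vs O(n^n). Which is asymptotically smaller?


exponential (base 3) grows slower than n^n
O(3^n) is asymptotically smaller; O(n^n) grows faster


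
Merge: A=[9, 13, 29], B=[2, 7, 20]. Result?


Compare heads, take smaller each step.
Merged: [2, 7, 9, 13, 20, 29]


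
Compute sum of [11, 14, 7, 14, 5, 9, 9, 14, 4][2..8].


Prefix sums: [0, 11, 25, 32, 46, 51, 60, 69, 83, 87]
Sum[2..8] = prefix[9] - prefix[2] = 87 - 25 = 62


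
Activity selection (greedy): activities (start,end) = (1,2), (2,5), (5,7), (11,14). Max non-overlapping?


Greedy: pick earliest-ending, then skip overlaps.
Selected (4 activities): [(1, 2), (2, 5), (5, 7), (11, 14)]


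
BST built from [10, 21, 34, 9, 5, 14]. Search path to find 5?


BST root = 10
Search for 5: compare at each node
Path: [10, 9, 5]


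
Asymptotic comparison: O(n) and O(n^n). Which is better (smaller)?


linear grows slower than n^n
O(n) is asymptotically smaller; O(n^n) grows faster


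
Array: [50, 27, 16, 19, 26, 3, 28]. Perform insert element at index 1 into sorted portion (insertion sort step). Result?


After one pass: [27, 50, 16, 19, 26, 3, 28]


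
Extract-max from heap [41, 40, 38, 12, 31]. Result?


Max = 41
Replace root with last, heapify down
Resulting heap: [40, 31, 38, 12]


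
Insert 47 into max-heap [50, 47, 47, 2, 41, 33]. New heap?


Append 47: [50, 47, 47, 2, 41, 33, 47]
Bubble up: no swaps needed
Result: [50, 47, 47, 2, 41, 33, 47]


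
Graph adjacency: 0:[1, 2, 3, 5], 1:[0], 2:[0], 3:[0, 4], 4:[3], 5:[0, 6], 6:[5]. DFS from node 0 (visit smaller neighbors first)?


DFS stack-based: start with [0]
Visit order: [0, 1, 2, 3, 4, 5, 6]


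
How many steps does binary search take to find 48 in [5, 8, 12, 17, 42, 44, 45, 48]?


Search for 48:
[0,7] mid=3 arr[3]=17
[4,7] mid=5 arr[5]=44
[6,7] mid=6 arr[6]=45
[7,7] mid=7 arr[7]=48
Total: 4 comparisons


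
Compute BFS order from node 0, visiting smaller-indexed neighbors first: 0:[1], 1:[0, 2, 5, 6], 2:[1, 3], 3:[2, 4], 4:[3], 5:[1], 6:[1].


BFS queue: start with [0]
Visit order: [0, 1, 2, 5, 6, 3, 4]


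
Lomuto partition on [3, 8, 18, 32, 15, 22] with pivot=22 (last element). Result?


Elements <= 22 go left of pivot.
Result: [3, 8, 18, 15, 22, 32], pivot at index 4


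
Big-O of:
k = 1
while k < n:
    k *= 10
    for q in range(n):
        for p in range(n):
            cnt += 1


Per nesting level: O(log n) * O(n) * O(n) = O(n^2 log n)
Complexity: O(n^2 log n)
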